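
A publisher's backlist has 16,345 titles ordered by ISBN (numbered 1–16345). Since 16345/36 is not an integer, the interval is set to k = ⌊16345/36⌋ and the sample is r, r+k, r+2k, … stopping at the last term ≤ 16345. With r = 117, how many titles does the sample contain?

36

k = ⌊16345/36⌋ = 454
Achieved size = ⌊(16345 − 117)/454⌋ + 1 = ⌊16228/454⌋ + 1 = 35 + 1 = 36
(last selection: 117 + 35×454 = 16007 ≤ 16345; next would be 16461 > 16345)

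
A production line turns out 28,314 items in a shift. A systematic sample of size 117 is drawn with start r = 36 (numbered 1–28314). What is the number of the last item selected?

28108

k = 28314/117 = 242
117th selection = r + (117−1)·k = 36 + 116×242 = 36 + 28072 = 28108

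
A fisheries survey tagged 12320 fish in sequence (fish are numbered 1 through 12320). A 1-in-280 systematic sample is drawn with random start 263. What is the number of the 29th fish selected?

8103

k = 280
29th selection = r + (29−1)·k = 263 + 28×280 = 263 + 7840 = 8103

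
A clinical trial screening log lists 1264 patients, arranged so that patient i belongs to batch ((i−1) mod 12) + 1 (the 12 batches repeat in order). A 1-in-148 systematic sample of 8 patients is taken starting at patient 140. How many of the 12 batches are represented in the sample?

3

Consecutive selections differ by k = 148, so their batch numbers differ by 148 mod 12 = 4.
gcd(148, 12) = 4, so the sample visits 12/4 = 3 distinct residues mod 12.
Start 140 is batch 8; the batches hit are 4, 8, 12.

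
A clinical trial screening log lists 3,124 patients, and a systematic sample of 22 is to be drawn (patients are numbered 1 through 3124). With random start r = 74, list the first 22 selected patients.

k = N/n = 3124/22 = 142
patient 1: 74
patient 2: 74 + 142 = 216
patient 3: 216 + 142 = 358
patient 4: 358 + 142 = 500
patient 5: 500 + 142 = 642
patient 6: 642 + 142 = 784
patient 7: 784 + 142 = 926
patient 8: 926 + 142 = 1068
patient 9: 1068 + 142 = 1210
patient 10: 1210 + 142 = 1352
patient 11: 1352 + 142 = 1494
patient 12: 1494 + 142 = 1636
patient 13: 1636 + 142 = 1778
patient 14: 1778 + 142 = 1920
patient 15: 1920 + 142 = 2062
patient 16: 2062 + 142 = 2204
patient 17: 2204 + 142 = 2346
patient 18: 2346 + 142 = 2488
patient 19: 2488 + 142 = 2630
patient 20: 2630 + 142 = 2772
patient 21: 2772 + 142 = 2914
patient 22: 2914 + 142 = 3056

74, 216, 358, 500, 642, 784, 926, 1068, 1210, 1352, 1494, 1636, 1778, 1920, 2062, 2204, 2346, 2488, 2630, 2772, 2914, 3056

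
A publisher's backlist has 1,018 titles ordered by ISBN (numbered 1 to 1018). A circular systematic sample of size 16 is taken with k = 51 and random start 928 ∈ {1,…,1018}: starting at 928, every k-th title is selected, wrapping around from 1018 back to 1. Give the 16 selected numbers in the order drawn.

928, 979, 12, 63, 114, 165, 216, 267, 318, 369, 420, 471, 522, 573, 624, 675

Selection 1: 928
Selection 2: 928 + 51 = 979
Selection 3: 979 + 51 = 1030 → 1030 − 1018 = 12
Selection 4: 12 + 51 = 63
Selection 5: 63 + 51 = 114
Selection 6: 114 + 51 = 165
Selection 7: 165 + 51 = 216
Selection 8: 216 + 51 = 267
Selection 9: 267 + 51 = 318
Selection 10: 318 + 51 = 369
Selection 11: 369 + 51 = 420
Selection 12: 420 + 51 = 471
Selection 13: 471 + 51 = 522
Selection 14: 522 + 51 = 573
Selection 15: 573 + 51 = 624
Selection 16: 624 + 51 = 675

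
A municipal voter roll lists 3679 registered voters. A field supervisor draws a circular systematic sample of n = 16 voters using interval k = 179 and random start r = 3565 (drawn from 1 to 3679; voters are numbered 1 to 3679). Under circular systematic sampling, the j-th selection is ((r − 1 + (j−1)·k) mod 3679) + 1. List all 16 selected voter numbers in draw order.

Selection 1: 3565
Selection 2: 3565 + 179 = 3744 → 3744 − 3679 = 65
Selection 3: 65 + 179 = 244
Selection 4: 244 + 179 = 423
Selection 5: 423 + 179 = 602
Selection 6: 602 + 179 = 781
Selection 7: 781 + 179 = 960
Selection 8: 960 + 179 = 1139
Selection 9: 1139 + 179 = 1318
Selection 10: 1318 + 179 = 1497
Selection 11: 1497 + 179 = 1676
Selection 12: 1676 + 179 = 1855
Selection 13: 1855 + 179 = 2034
Selection 14: 2034 + 179 = 2213
Selection 15: 2213 + 179 = 2392
Selection 16: 2392 + 179 = 2571

3565, 65, 244, 423, 602, 781, 960, 1139, 1318, 1497, 1676, 1855, 2034, 2213, 2392, 2571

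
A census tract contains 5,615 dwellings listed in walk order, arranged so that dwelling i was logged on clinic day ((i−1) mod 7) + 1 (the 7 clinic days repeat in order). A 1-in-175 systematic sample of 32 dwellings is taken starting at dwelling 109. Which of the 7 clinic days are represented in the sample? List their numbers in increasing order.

Consecutive selections differ by k = 175, so their clinic day numbers differ by 175 mod 7 = 0.
gcd(175, 7) = 7, so the sample visits 7/7 = 1 distinct residues mod 7.
Start 109 is clinic day 4; the clinic days hit are 4.

4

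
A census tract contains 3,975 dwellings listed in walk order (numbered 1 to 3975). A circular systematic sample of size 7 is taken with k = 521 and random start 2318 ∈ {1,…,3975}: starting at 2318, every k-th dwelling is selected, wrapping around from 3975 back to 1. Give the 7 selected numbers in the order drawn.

2318, 2839, 3360, 3881, 427, 948, 1469

Selection 1: 2318
Selection 2: 2318 + 521 = 2839
Selection 3: 2839 + 521 = 3360
Selection 4: 3360 + 521 = 3881
Selection 5: 3881 + 521 = 4402 → 4402 − 3975 = 427
Selection 6: 427 + 521 = 948
Selection 7: 948 + 521 = 1469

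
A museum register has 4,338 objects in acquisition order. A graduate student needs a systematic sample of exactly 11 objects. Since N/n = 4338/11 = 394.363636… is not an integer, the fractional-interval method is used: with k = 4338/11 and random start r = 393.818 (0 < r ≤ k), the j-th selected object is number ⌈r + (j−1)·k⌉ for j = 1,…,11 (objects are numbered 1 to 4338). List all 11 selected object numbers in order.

394, 789, 1183, 1577, 1972, 2366, 2760, 3155, 3549, 3944, 4338

j=1: r + 0k = 393.818 → ⌈·⌉ = 394
j=2: r + 1k = 788.181636… → ⌈·⌉ = 789
j=3: r + 2k = 1182.545272… → ⌈·⌉ = 1183
j=4: r + 3k = 1576.908909… → ⌈·⌉ = 1577
j=5: r + 4k = 1971.272545… → ⌈·⌉ = 1972
j=6: r + 5k = 2365.636181… → ⌈·⌉ = 2366
j=7: r + 6k = 2759.999818… → ⌈·⌉ = 2760
j=8: r + 7k = 3154.363454… → ⌈·⌉ = 3155
j=9: r + 8k = 3548.727090… → ⌈·⌉ = 3549
j=10: r + 9k = 3943.090727… → ⌈·⌉ = 3944
j=11: r + 10k = 4337.454363… → ⌈·⌉ = 4338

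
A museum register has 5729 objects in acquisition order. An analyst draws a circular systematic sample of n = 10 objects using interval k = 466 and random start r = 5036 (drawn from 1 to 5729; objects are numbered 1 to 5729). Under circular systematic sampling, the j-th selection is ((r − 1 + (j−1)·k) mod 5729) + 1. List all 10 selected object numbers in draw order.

5036, 5502, 239, 705, 1171, 1637, 2103, 2569, 3035, 3501

Selection 1: 5036
Selection 2: 5036 + 466 = 5502
Selection 3: 5502 + 466 = 5968 → 5968 − 5729 = 239
Selection 4: 239 + 466 = 705
Selection 5: 705 + 466 = 1171
Selection 6: 1171 + 466 = 1637
Selection 7: 1637 + 466 = 2103
Selection 8: 2103 + 466 = 2569
Selection 9: 2569 + 466 = 3035
Selection 10: 3035 + 466 = 3501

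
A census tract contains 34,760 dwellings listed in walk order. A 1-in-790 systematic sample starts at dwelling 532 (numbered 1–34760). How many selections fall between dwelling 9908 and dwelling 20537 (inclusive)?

k = 790
First selection ≥ 9908: 532 + ⌈(9908−532)/790⌉·790 = 532 + 12×790 = 10012
Last selection ≤ 20537: 532 + ⌊(20537−532)/790⌋·790 = 532 + 25×790 = 20282
Count = 25 − 12 + 1 = 14

14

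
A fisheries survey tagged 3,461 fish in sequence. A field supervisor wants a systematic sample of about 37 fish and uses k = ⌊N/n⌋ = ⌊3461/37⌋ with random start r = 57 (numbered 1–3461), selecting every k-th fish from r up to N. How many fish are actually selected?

37

k = ⌊3461/37⌋ = 93
Achieved size = ⌊(3461 − 57)/93⌋ + 1 = ⌊3404/93⌋ + 1 = 36 + 1 = 37
(last selection: 57 + 36×93 = 3405 ≤ 3461; next would be 3498 > 3461)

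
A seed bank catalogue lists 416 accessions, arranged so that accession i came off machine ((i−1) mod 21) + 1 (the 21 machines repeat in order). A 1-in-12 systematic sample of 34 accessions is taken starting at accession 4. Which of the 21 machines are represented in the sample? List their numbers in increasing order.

Consecutive selections differ by k = 12, so their machine numbers differ by 12 mod 21 = 12.
gcd(12, 21) = 3, so the sample visits 21/3 = 7 distinct residues mod 21.
Start 4 is machine 4; the machines hit are 1, 4, 7, 10, 13, 16, 19.

1, 4, 7, 10, 13, 16, 19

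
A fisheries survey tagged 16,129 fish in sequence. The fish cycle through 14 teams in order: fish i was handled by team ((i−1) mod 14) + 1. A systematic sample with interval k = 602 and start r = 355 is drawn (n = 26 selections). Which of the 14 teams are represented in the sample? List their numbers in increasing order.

Consecutive selections differ by k = 602, so their team numbers differ by 602 mod 14 = 0.
gcd(602, 14) = 14, so the sample visits 14/14 = 1 distinct residues mod 14.
Start 355 is team 5; the teams hit are 5.

5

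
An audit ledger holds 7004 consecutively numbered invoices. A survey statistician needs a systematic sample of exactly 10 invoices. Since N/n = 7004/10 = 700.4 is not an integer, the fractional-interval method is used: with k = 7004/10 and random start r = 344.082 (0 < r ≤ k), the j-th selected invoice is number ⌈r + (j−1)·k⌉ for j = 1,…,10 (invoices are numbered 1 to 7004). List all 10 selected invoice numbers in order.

345, 1045, 1745, 2446, 3146, 3847, 4547, 5247, 5948, 6648

j=1: r + 0k = 344.082 → ⌈·⌉ = 345
j=2: r + 1k = 1044.482 → ⌈·⌉ = 1045
j=3: r + 2k = 1744.882 → ⌈·⌉ = 1745
j=4: r + 3k = 2445.282 → ⌈·⌉ = 2446
j=5: r + 4k = 3145.682 → ⌈·⌉ = 3146
j=6: r + 5k = 3846.082 → ⌈·⌉ = 3847
j=7: r + 6k = 4546.482 → ⌈·⌉ = 4547
j=8: r + 7k = 5246.882 → ⌈·⌉ = 5247
j=9: r + 8k = 5947.282 → ⌈·⌉ = 5948
j=10: r + 9k = 6647.682 → ⌈·⌉ = 6648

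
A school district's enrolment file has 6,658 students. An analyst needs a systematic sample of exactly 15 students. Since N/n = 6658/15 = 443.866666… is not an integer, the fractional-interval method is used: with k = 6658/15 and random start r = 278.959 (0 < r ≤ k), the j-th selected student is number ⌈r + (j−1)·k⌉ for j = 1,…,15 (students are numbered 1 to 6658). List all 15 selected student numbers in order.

j=1: r + 0k = 278.959 → ⌈·⌉ = 279
j=2: r + 1k = 722.825666… → ⌈·⌉ = 723
j=3: r + 2k = 1166.692333… → ⌈·⌉ = 1167
j=4: r + 3k = 1610.559 → ⌈·⌉ = 1611
j=5: r + 4k = 2054.425666… → ⌈·⌉ = 2055
j=6: r + 5k = 2498.292333… → ⌈·⌉ = 2499
j=7: r + 6k = 2942.159 → ⌈·⌉ = 2943
j=8: r + 7k = 3386.025666… → ⌈·⌉ = 3387
j=9: r + 8k = 3829.892333… → ⌈·⌉ = 3830
j=10: r + 9k = 4273.759 → ⌈·⌉ = 4274
j=11: r + 10k = 4717.625666… → ⌈·⌉ = 4718
j=12: r + 11k = 5161.492333… → ⌈·⌉ = 5162
j=13: r + 12k = 5605.359 → ⌈·⌉ = 5606
j=14: r + 13k = 6049.225666… → ⌈·⌉ = 6050
j=15: r + 14k = 6493.092333… → ⌈·⌉ = 6494

279, 723, 1167, 1611, 2055, 2499, 2943, 3387, 3830, 4274, 4718, 5162, 5606, 6050, 6494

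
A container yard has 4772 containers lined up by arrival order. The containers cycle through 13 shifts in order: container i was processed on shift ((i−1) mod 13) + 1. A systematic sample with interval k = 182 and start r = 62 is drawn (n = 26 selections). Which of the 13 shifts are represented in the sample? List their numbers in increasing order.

Consecutive selections differ by k = 182, so their shift numbers differ by 182 mod 13 = 0.
gcd(182, 13) = 13, so the sample visits 13/13 = 1 distinct residues mod 13.
Start 62 is shift 10; the shifts hit are 10.

10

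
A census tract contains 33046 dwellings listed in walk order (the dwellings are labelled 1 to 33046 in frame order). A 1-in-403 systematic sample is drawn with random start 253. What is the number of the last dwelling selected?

32896

k = 403
82nd selection = r + (82−1)·k = 253 + 81×403 = 253 + 32643 = 32896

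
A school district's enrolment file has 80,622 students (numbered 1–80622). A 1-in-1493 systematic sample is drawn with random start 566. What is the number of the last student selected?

79695

k = 1493
54th selection = r + (54−1)·k = 566 + 53×1493 = 566 + 79129 = 79695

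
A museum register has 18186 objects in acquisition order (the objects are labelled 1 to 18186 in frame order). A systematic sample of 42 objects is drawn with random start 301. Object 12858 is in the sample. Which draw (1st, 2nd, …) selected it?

30

k = 18186/42 = 433
position = (12858 − 301)/433 + 1 = 12557/433 + 1 = 29 + 1 = 30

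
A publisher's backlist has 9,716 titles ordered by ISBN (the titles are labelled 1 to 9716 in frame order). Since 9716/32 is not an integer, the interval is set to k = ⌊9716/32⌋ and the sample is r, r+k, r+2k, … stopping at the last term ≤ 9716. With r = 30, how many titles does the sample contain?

k = ⌊9716/32⌋ = 303
Achieved size = ⌊(9716 − 30)/303⌋ + 1 = ⌊9686/303⌋ + 1 = 31 + 1 = 32
(last selection: 30 + 31×303 = 9423 ≤ 9716; next would be 9726 > 9716)

32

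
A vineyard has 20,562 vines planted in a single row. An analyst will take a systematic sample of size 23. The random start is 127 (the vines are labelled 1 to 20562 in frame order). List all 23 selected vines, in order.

127, 1021, 1915, 2809, 3703, 4597, 5491, 6385, 7279, 8173, 9067, 9961, 10855, 11749, 12643, 13537, 14431, 15325, 16219, 17113, 18007, 18901, 19795

k = N/n = 20562/23 = 894
vine 1: 127
vine 2: 127 + 894 = 1021
vine 3: 1021 + 894 = 1915
vine 4: 1915 + 894 = 2809
vine 5: 2809 + 894 = 3703
vine 6: 3703 + 894 = 4597
vine 7: 4597 + 894 = 5491
vine 8: 5491 + 894 = 6385
vine 9: 6385 + 894 = 7279
vine 10: 7279 + 894 = 8173
vine 11: 8173 + 894 = 9067
vine 12: 9067 + 894 = 9961
vine 13: 9961 + 894 = 10855
vine 14: 10855 + 894 = 11749
vine 15: 11749 + 894 = 12643
vine 16: 12643 + 894 = 13537
vine 17: 13537 + 894 = 14431
vine 18: 14431 + 894 = 15325
vine 19: 15325 + 894 = 16219
vine 20: 16219 + 894 = 17113
vine 21: 17113 + 894 = 18007
vine 22: 18007 + 894 = 18901
vine 23: 18901 + 894 = 19795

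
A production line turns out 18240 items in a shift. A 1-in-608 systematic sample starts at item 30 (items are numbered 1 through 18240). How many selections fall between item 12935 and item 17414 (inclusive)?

k = 608
First selection ≥ 12935: 30 + ⌈(12935−30)/608⌉·608 = 30 + 22×608 = 13406
Last selection ≤ 17414: 30 + ⌊(17414−30)/608⌋·608 = 30 + 28×608 = 17054
Count = 28 − 22 + 1 = 7

7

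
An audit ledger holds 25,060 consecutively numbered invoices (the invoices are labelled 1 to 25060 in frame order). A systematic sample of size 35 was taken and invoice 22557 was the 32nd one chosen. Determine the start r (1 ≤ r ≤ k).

k = 25060/35 = 716
r = 22557 − (32−1)×716 = 22557 − 22196 = 361

361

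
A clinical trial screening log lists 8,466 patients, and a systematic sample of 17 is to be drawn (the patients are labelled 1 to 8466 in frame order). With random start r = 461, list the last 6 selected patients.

k = N/n = 8466/17 = 498
12th selection = 461 + 11×498 = 5939
13th: 5939 + 498 = 6437
14th: 6437 + 498 = 6935
15th: 6935 + 498 = 7433
16th: 7433 + 498 = 7931
17th: 7931 + 498 = 8429

5939, 6437, 6935, 7433, 7931, 8429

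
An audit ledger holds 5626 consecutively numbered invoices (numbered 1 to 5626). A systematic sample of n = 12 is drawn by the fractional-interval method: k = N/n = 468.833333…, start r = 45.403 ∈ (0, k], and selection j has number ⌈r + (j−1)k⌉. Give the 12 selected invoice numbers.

46, 515, 984, 1452, 1921, 2390, 2859, 3328, 3797, 4265, 4734, 5203

j=1: r + 0k = 45.403 → ⌈·⌉ = 46
j=2: r + 1k = 514.236333… → ⌈·⌉ = 515
j=3: r + 2k = 983.069666… → ⌈·⌉ = 984
j=4: r + 3k = 1451.903 → ⌈·⌉ = 1452
j=5: r + 4k = 1920.736333… → ⌈·⌉ = 1921
j=6: r + 5k = 2389.569666… → ⌈·⌉ = 2390
j=7: r + 6k = 2858.403 → ⌈·⌉ = 2859
j=8: r + 7k = 3327.236333… → ⌈·⌉ = 3328
j=9: r + 8k = 3796.069666… → ⌈·⌉ = 3797
j=10: r + 9k = 4264.903 → ⌈·⌉ = 4265
j=11: r + 10k = 4733.736333… → ⌈·⌉ = 4734
j=12: r + 11k = 5202.569666… → ⌈·⌉ = 5203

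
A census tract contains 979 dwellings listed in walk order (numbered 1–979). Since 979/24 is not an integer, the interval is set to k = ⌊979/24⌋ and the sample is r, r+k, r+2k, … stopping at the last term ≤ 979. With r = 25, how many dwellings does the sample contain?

24

k = ⌊979/24⌋ = 40
Achieved size = ⌊(979 − 25)/40⌋ + 1 = ⌊954/40⌋ + 1 = 23 + 1 = 24
(last selection: 25 + 23×40 = 945 ≤ 979; next would be 985 > 979)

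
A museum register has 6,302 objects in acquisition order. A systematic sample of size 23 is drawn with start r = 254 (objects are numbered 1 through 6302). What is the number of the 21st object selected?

k = 6302/23 = 274
21st selection = r + (21−1)·k = 254 + 20×274 = 254 + 5480 = 5734

5734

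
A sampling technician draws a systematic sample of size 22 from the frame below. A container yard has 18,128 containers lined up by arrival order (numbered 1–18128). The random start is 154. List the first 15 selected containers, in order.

k = N/n = 18128/22 = 824
container 1: 154
container 2: 154 + 824 = 978
container 3: 978 + 824 = 1802
container 4: 1802 + 824 = 2626
container 5: 2626 + 824 = 3450
container 6: 3450 + 824 = 4274
container 7: 4274 + 824 = 5098
container 8: 5098 + 824 = 5922
container 9: 5922 + 824 = 6746
container 10: 6746 + 824 = 7570
container 11: 7570 + 824 = 8394
container 12: 8394 + 824 = 9218
container 13: 9218 + 824 = 10042
container 14: 10042 + 824 = 10866
container 15: 10866 + 824 = 11690

154, 978, 1802, 2626, 3450, 4274, 5098, 5922, 6746, 7570, 8394, 9218, 10042, 10866, 11690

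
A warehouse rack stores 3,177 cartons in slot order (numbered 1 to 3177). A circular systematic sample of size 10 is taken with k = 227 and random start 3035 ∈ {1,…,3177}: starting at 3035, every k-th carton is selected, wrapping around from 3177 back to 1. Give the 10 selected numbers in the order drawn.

Selection 1: 3035
Selection 2: 3035 + 227 = 3262 → 3262 − 3177 = 85
Selection 3: 85 + 227 = 312
Selection 4: 312 + 227 = 539
Selection 5: 539 + 227 = 766
Selection 6: 766 + 227 = 993
Selection 7: 993 + 227 = 1220
Selection 8: 1220 + 227 = 1447
Selection 9: 1447 + 227 = 1674
Selection 10: 1674 + 227 = 1901

3035, 85, 312, 539, 766, 993, 1220, 1447, 1674, 1901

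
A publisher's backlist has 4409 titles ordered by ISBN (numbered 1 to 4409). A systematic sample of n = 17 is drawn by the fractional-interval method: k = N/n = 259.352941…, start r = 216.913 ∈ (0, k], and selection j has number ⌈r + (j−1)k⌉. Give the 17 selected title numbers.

217, 477, 736, 995, 1255, 1514, 1774, 2033, 2292, 2552, 2811, 3070, 3330, 3589, 3848, 4108, 4367

j=1: r + 0k = 216.913 → ⌈·⌉ = 217
j=2: r + 1k = 476.265941… → ⌈·⌉ = 477
j=3: r + 2k = 735.618882… → ⌈·⌉ = 736
j=4: r + 3k = 994.971823… → ⌈·⌉ = 995
j=5: r + 4k = 1254.324764… → ⌈·⌉ = 1255
j=6: r + 5k = 1513.677705… → ⌈·⌉ = 1514
j=7: r + 6k = 1773.030647… → ⌈·⌉ = 1774
j=8: r + 7k = 2032.383588… → ⌈·⌉ = 2033
j=9: r + 8k = 2291.736529… → ⌈·⌉ = 2292
j=10: r + 9k = 2551.089470… → ⌈·⌉ = 2552
j=11: r + 10k = 2810.442411… → ⌈·⌉ = 2811
j=12: r + 11k = 3069.795352… → ⌈·⌉ = 3070
j=13: r + 12k = 3329.148294… → ⌈·⌉ = 3330
j=14: r + 13k = 3588.501235… → ⌈·⌉ = 3589
j=15: r + 14k = 3847.854176… → ⌈·⌉ = 3848
j=16: r + 15k = 4107.207117… → ⌈·⌉ = 4108
j=17: r + 16k = 4366.560058… → ⌈·⌉ = 4367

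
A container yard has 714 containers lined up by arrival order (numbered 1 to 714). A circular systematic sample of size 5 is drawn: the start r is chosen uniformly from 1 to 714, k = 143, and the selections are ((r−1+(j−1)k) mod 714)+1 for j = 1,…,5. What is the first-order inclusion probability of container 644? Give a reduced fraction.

5/714

For each position j, as r ranges over 1…714 the j-th selection hits every container exactly once, so container 644 is selected for exactly 5 of the 714 starts.
Inclusion probability = 5/714.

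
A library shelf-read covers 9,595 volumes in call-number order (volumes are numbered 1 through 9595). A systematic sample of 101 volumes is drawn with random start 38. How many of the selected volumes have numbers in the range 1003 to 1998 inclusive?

10

k = 9595/101 = 95
First selection ≥ 1003: 38 + ⌈(1003−38)/95⌉·95 = 38 + 11×95 = 1083
Last selection ≤ 1998: 38 + ⌊(1998−38)/95⌋·95 = 38 + 20×95 = 1938
Count = 20 − 11 + 1 = 10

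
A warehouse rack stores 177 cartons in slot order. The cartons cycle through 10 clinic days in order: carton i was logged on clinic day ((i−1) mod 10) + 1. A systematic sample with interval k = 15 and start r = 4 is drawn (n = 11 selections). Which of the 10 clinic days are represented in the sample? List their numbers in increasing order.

4, 9

Consecutive selections differ by k = 15, so their clinic day numbers differ by 15 mod 10 = 5.
gcd(15, 10) = 5, so the sample visits 10/5 = 2 distinct residues mod 10.
Start 4 is clinic day 4; the clinic days hit are 4, 9.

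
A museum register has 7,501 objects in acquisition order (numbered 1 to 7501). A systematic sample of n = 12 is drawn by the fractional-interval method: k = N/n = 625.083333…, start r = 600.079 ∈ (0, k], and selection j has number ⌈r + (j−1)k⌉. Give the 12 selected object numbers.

601, 1226, 1851, 2476, 3101, 3726, 4351, 4976, 5601, 6226, 6851, 7476

j=1: r + 0k = 600.079 → ⌈·⌉ = 601
j=2: r + 1k = 1225.162333… → ⌈·⌉ = 1226
j=3: r + 2k = 1850.245666… → ⌈·⌉ = 1851
j=4: r + 3k = 2475.329 → ⌈·⌉ = 2476
j=5: r + 4k = 3100.412333… → ⌈·⌉ = 3101
j=6: r + 5k = 3725.495666… → ⌈·⌉ = 3726
j=7: r + 6k = 4350.579 → ⌈·⌉ = 4351
j=8: r + 7k = 4975.662333… → ⌈·⌉ = 4976
j=9: r + 8k = 5600.745666… → ⌈·⌉ = 5601
j=10: r + 9k = 6225.829 → ⌈·⌉ = 6226
j=11: r + 10k = 6850.912333… → ⌈·⌉ = 6851
j=12: r + 11k = 7475.995666… → ⌈·⌉ = 7476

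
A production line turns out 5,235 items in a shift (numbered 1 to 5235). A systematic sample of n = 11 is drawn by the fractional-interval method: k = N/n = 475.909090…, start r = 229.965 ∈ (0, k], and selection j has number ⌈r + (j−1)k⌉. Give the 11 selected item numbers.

230, 706, 1182, 1658, 2134, 2610, 3086, 3562, 4038, 4514, 4990

j=1: r + 0k = 229.965 → ⌈·⌉ = 230
j=2: r + 1k = 705.874090… → ⌈·⌉ = 706
j=3: r + 2k = 1181.783181… → ⌈·⌉ = 1182
j=4: r + 3k = 1657.692272… → ⌈·⌉ = 1658
j=5: r + 4k = 2133.601363… → ⌈·⌉ = 2134
j=6: r + 5k = 2609.510454… → ⌈·⌉ = 2610
j=7: r + 6k = 3085.419545… → ⌈·⌉ = 3086
j=8: r + 7k = 3561.328636… → ⌈·⌉ = 3562
j=9: r + 8k = 4037.237727… → ⌈·⌉ = 4038
j=10: r + 9k = 4513.146818… → ⌈·⌉ = 4514
j=11: r + 10k = 4989.055909… → ⌈·⌉ = 4990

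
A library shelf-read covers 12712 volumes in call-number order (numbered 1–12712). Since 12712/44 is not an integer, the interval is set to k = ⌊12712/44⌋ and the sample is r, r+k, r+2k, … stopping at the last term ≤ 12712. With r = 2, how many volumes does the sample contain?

45

k = ⌊12712/44⌋ = 288
Achieved size = ⌊(12712 − 2)/288⌋ + 1 = ⌊12710/288⌋ + 1 = 44 + 1 = 45
(last selection: 2 + 44×288 = 12674 ≤ 12712; next would be 12962 > 12712)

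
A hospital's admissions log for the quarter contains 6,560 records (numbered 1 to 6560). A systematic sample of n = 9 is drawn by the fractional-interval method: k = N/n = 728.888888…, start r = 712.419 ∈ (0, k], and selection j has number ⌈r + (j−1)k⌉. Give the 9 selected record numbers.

713, 1442, 2171, 2900, 3628, 4357, 5086, 5815, 6544

j=1: r + 0k = 712.419 → ⌈·⌉ = 713
j=2: r + 1k = 1441.307888… → ⌈·⌉ = 1442
j=3: r + 2k = 2170.196777… → ⌈·⌉ = 2171
j=4: r + 3k = 2899.085666… → ⌈·⌉ = 2900
j=5: r + 4k = 3627.974555… → ⌈·⌉ = 3628
j=6: r + 5k = 4356.863444… → ⌈·⌉ = 4357
j=7: r + 6k = 5085.752333… → ⌈·⌉ = 5086
j=8: r + 7k = 5814.641222… → ⌈·⌉ = 5815
j=9: r + 8k = 6543.530111… → ⌈·⌉ = 6544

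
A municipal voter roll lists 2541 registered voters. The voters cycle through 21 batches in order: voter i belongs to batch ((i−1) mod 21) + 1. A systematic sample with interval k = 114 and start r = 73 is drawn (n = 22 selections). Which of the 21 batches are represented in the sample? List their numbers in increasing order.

Consecutive selections differ by k = 114, so their batch numbers differ by 114 mod 21 = 9.
gcd(114, 21) = 3, so the sample visits 21/3 = 7 distinct residues mod 21.
Start 73 is batch 10; the batches hit are 1, 4, 7, 10, 13, 16, 19.

1, 4, 7, 10, 13, 16, 19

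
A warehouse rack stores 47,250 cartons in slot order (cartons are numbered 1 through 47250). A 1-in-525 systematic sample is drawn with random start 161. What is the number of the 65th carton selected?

33761

k = 525
65th selection = r + (65−1)·k = 161 + 64×525 = 161 + 33600 = 33761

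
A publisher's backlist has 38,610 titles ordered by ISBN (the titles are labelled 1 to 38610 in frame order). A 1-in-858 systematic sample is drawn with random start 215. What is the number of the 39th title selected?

k = 858
39th selection = r + (39−1)·k = 215 + 38×858 = 215 + 32604 = 32819

32819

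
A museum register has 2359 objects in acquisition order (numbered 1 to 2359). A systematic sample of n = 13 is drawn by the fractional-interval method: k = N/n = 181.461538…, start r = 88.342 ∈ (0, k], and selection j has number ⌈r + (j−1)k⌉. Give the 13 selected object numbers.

89, 270, 452, 633, 815, 996, 1178, 1359, 1541, 1722, 1903, 2085, 2266

j=1: r + 0k = 88.342 → ⌈·⌉ = 89
j=2: r + 1k = 269.803538… → ⌈·⌉ = 270
j=3: r + 2k = 451.265076… → ⌈·⌉ = 452
j=4: r + 3k = 632.726615… → ⌈·⌉ = 633
j=5: r + 4k = 814.188153… → ⌈·⌉ = 815
j=6: r + 5k = 995.649692… → ⌈·⌉ = 996
j=7: r + 6k = 1177.111230… → ⌈·⌉ = 1178
j=8: r + 7k = 1358.572769… → ⌈·⌉ = 1359
j=9: r + 8k = 1540.034307… → ⌈·⌉ = 1541
j=10: r + 9k = 1721.495846… → ⌈·⌉ = 1722
j=11: r + 10k = 1902.957384… → ⌈·⌉ = 1903
j=12: r + 11k = 2084.418923… → ⌈·⌉ = 2085
j=13: r + 12k = 2265.880461… → ⌈·⌉ = 2266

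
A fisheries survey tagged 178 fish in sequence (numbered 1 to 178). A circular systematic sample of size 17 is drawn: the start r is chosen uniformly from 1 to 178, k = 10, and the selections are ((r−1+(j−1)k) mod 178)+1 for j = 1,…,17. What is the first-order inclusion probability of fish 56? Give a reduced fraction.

17/178

For each position j, as r ranges over 1…178 the j-th selection hits every fish exactly once, so fish 56 is selected for exactly 17 of the 178 starts.
Inclusion probability = 17/178.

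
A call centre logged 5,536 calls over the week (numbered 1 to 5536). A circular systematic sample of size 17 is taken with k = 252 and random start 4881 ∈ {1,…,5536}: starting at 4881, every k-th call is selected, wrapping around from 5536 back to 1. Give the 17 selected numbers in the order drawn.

4881, 5133, 5385, 101, 353, 605, 857, 1109, 1361, 1613, 1865, 2117, 2369, 2621, 2873, 3125, 3377

Selection 1: 4881
Selection 2: 4881 + 252 = 5133
Selection 3: 5133 + 252 = 5385
Selection 4: 5385 + 252 = 5637 → 5637 − 5536 = 101
Selection 5: 101 + 252 = 353
Selection 6: 353 + 252 = 605
Selection 7: 605 + 252 = 857
Selection 8: 857 + 252 = 1109
Selection 9: 1109 + 252 = 1361
Selection 10: 1361 + 252 = 1613
Selection 11: 1613 + 252 = 1865
Selection 12: 1865 + 252 = 2117
Selection 13: 2117 + 252 = 2369
Selection 14: 2369 + 252 = 2621
Selection 15: 2621 + 252 = 2873
Selection 16: 2873 + 252 = 3125
Selection 17: 3125 + 252 = 3377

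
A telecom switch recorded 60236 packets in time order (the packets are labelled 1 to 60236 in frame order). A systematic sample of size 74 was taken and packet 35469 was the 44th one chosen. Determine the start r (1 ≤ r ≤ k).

k = 60236/74 = 814
r = 35469 − (44−1)×814 = 35469 − 35002 = 467

467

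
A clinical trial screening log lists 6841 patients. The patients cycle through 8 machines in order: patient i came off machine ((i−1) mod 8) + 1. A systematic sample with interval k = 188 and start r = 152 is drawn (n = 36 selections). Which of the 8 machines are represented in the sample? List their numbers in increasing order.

Consecutive selections differ by k = 188, so their machine numbers differ by 188 mod 8 = 4.
gcd(188, 8) = 4, so the sample visits 8/4 = 2 distinct residues mod 8.
Start 152 is machine 8; the machines hit are 4, 8.

4, 8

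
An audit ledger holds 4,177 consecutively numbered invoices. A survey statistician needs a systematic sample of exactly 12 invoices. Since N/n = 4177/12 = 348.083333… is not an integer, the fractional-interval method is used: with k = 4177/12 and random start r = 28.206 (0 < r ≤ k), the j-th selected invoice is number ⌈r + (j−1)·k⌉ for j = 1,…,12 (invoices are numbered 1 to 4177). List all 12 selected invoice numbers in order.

29, 377, 725, 1073, 1421, 1769, 2117, 2465, 2813, 3161, 3510, 3858

j=1: r + 0k = 28.206 → ⌈·⌉ = 29
j=2: r + 1k = 376.289333… → ⌈·⌉ = 377
j=3: r + 2k = 724.372666… → ⌈·⌉ = 725
j=4: r + 3k = 1072.456 → ⌈·⌉ = 1073
j=5: r + 4k = 1420.539333… → ⌈·⌉ = 1421
j=6: r + 5k = 1768.622666… → ⌈·⌉ = 1769
j=7: r + 6k = 2116.706 → ⌈·⌉ = 2117
j=8: r + 7k = 2464.789333… → ⌈·⌉ = 2465
j=9: r + 8k = 2812.872666… → ⌈·⌉ = 2813
j=10: r + 9k = 3160.956 → ⌈·⌉ = 3161
j=11: r + 10k = 3509.039333… → ⌈·⌉ = 3510
j=12: r + 11k = 3857.122666… → ⌈·⌉ = 3858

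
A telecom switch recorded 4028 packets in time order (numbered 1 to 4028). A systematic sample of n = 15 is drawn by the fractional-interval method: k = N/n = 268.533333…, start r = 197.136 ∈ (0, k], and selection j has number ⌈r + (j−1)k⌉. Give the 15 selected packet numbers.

j=1: r + 0k = 197.136 → ⌈·⌉ = 198
j=2: r + 1k = 465.669333… → ⌈·⌉ = 466
j=3: r + 2k = 734.202666… → ⌈·⌉ = 735
j=4: r + 3k = 1002.736 → ⌈·⌉ = 1003
j=5: r + 4k = 1271.269333… → ⌈·⌉ = 1272
j=6: r + 5k = 1539.802666… → ⌈·⌉ = 1540
j=7: r + 6k = 1808.336 → ⌈·⌉ = 1809
j=8: r + 7k = 2076.869333… → ⌈·⌉ = 2077
j=9: r + 8k = 2345.402666… → ⌈·⌉ = 2346
j=10: r + 9k = 2613.936 → ⌈·⌉ = 2614
j=11: r + 10k = 2882.469333… → ⌈·⌉ = 2883
j=12: r + 11k = 3151.002666… → ⌈·⌉ = 3152
j=13: r + 12k = 3419.536 → ⌈·⌉ = 3420
j=14: r + 13k = 3688.069333… → ⌈·⌉ = 3689
j=15: r + 14k = 3956.602666… → ⌈·⌉ = 3957

198, 466, 735, 1003, 1272, 1540, 1809, 2077, 2346, 2614, 2883, 3152, 3420, 3689, 3957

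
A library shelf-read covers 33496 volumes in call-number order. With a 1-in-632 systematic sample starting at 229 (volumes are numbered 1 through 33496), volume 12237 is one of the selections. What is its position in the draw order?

20

k = 632
position = (12237 − 229)/632 + 1 = 12008/632 + 1 = 19 + 1 = 20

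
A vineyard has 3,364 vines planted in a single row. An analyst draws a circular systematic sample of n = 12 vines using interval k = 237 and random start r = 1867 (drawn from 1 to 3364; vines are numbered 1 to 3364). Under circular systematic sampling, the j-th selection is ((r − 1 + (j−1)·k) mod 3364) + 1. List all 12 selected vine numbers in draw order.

Selection 1: 1867
Selection 2: 1867 + 237 = 2104
Selection 3: 2104 + 237 = 2341
Selection 4: 2341 + 237 = 2578
Selection 5: 2578 + 237 = 2815
Selection 6: 2815 + 237 = 3052
Selection 7: 3052 + 237 = 3289
Selection 8: 3289 + 237 = 3526 → 3526 − 3364 = 162
Selection 9: 162 + 237 = 399
Selection 10: 399 + 237 = 636
Selection 11: 636 + 237 = 873
Selection 12: 873 + 237 = 1110

1867, 2104, 2341, 2578, 2815, 3052, 3289, 162, 399, 636, 873, 1110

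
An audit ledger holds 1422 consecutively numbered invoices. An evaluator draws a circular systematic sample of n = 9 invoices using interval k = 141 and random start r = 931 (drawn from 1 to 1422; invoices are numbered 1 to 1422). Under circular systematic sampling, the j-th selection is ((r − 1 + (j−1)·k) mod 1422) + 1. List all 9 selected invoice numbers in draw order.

931, 1072, 1213, 1354, 73, 214, 355, 496, 637

Selection 1: 931
Selection 2: 931 + 141 = 1072
Selection 3: 1072 + 141 = 1213
Selection 4: 1213 + 141 = 1354
Selection 5: 1354 + 141 = 1495 → 1495 − 1422 = 73
Selection 6: 73 + 141 = 214
Selection 7: 214 + 141 = 355
Selection 8: 355 + 141 = 496
Selection 9: 496 + 141 = 637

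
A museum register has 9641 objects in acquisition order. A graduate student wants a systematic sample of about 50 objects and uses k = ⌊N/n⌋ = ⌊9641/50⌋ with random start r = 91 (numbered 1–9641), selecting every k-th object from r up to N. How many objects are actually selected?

50

k = ⌊9641/50⌋ = 192
Achieved size = ⌊(9641 − 91)/192⌋ + 1 = ⌊9550/192⌋ + 1 = 49 + 1 = 50
(last selection: 91 + 49×192 = 9499 ≤ 9641; next would be 9691 > 9641)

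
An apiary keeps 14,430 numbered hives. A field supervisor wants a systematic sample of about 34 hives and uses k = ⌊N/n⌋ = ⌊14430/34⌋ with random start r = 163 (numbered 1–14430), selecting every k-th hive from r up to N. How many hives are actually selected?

k = ⌊14430/34⌋ = 424
Achieved size = ⌊(14430 − 163)/424⌋ + 1 = ⌊14267/424⌋ + 1 = 33 + 1 = 34
(last selection: 163 + 33×424 = 14155 ≤ 14430; next would be 14579 > 14430)

34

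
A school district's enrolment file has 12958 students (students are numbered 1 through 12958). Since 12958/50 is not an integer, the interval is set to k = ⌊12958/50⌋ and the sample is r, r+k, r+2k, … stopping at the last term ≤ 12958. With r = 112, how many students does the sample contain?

k = ⌊12958/50⌋ = 259
Achieved size = ⌊(12958 − 112)/259⌋ + 1 = ⌊12846/259⌋ + 1 = 49 + 1 = 50
(last selection: 112 + 49×259 = 12803 ≤ 12958; next would be 13062 > 12958)

50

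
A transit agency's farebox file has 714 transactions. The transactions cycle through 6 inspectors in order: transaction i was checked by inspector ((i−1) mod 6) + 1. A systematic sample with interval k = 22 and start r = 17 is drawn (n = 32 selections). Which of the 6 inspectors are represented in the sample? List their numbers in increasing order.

Consecutive selections differ by k = 22, so their inspector numbers differ by 22 mod 6 = 4.
gcd(22, 6) = 2, so the sample visits 6/2 = 3 distinct residues mod 6.
Start 17 is inspector 5; the inspectors hit are 1, 3, 5.

1, 3, 5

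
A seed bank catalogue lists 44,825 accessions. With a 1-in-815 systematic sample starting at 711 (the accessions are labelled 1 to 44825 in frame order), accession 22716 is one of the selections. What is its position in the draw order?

28

k = 815
position = (22716 − 711)/815 + 1 = 22005/815 + 1 = 27 + 1 = 28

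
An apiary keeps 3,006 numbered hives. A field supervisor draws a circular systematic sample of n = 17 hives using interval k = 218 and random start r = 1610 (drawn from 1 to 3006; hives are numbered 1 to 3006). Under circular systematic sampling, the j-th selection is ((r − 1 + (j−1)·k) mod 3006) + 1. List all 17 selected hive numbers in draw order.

1610, 1828, 2046, 2264, 2482, 2700, 2918, 130, 348, 566, 784, 1002, 1220, 1438, 1656, 1874, 2092

Selection 1: 1610
Selection 2: 1610 + 218 = 1828
Selection 3: 1828 + 218 = 2046
Selection 4: 2046 + 218 = 2264
Selection 5: 2264 + 218 = 2482
Selection 6: 2482 + 218 = 2700
Selection 7: 2700 + 218 = 2918
Selection 8: 2918 + 218 = 3136 → 3136 − 3006 = 130
Selection 9: 130 + 218 = 348
Selection 10: 348 + 218 = 566
Selection 11: 566 + 218 = 784
Selection 12: 784 + 218 = 1002
Selection 13: 1002 + 218 = 1220
Selection 14: 1220 + 218 = 1438
Selection 15: 1438 + 218 = 1656
Selection 16: 1656 + 218 = 1874
Selection 17: 1874 + 218 = 2092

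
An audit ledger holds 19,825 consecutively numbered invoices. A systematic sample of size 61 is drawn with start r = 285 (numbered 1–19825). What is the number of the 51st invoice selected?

16535

k = 19825/61 = 325
51st selection = r + (51−1)·k = 285 + 50×325 = 285 + 16250 = 16535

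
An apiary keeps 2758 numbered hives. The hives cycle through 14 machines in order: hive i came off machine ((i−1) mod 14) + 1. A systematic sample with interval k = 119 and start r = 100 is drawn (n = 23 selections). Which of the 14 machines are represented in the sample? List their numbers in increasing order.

2, 9

Consecutive selections differ by k = 119, so their machine numbers differ by 119 mod 14 = 7.
gcd(119, 14) = 7, so the sample visits 14/7 = 2 distinct residues mod 14.
Start 100 is machine 2; the machines hit are 2, 9.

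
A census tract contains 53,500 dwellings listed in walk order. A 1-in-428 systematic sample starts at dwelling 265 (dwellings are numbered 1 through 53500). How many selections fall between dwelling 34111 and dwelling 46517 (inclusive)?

29

k = 428
First selection ≥ 34111: 265 + ⌈(34111−265)/428⌉·428 = 265 + 80×428 = 34505
Last selection ≤ 46517: 265 + ⌊(46517−265)/428⌋·428 = 265 + 108×428 = 46489
Count = 108 − 80 + 1 = 29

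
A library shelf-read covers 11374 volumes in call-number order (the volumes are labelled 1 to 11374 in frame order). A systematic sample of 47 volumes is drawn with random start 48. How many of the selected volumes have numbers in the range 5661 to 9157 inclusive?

k = 11374/47 = 242
First selection ≥ 5661: 48 + ⌈(5661−48)/242⌉·242 = 48 + 24×242 = 5856
Last selection ≤ 9157: 48 + ⌊(9157−48)/242⌋·242 = 48 + 37×242 = 9002
Count = 37 − 24 + 1 = 14

14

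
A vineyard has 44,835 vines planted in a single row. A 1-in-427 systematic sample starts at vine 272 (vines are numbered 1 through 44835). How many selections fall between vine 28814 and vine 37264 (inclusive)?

20

k = 427
First selection ≥ 28814: 272 + ⌈(28814−272)/427⌉·427 = 272 + 67×427 = 28881
Last selection ≤ 37264: 272 + ⌊(37264−272)/427⌋·427 = 272 + 86×427 = 36994
Count = 86 − 67 + 1 = 20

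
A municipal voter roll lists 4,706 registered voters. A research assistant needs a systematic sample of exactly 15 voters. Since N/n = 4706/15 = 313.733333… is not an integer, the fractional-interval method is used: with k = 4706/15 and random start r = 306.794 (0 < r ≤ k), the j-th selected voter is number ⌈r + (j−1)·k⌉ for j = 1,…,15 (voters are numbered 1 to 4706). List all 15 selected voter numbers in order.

307, 621, 935, 1248, 1562, 1876, 2190, 2503, 2817, 3131, 3445, 3758, 4072, 4386, 4700

j=1: r + 0k = 306.794 → ⌈·⌉ = 307
j=2: r + 1k = 620.527333… → ⌈·⌉ = 621
j=3: r + 2k = 934.260666… → ⌈·⌉ = 935
j=4: r + 3k = 1247.994 → ⌈·⌉ = 1248
j=5: r + 4k = 1561.727333… → ⌈·⌉ = 1562
j=6: r + 5k = 1875.460666… → ⌈·⌉ = 1876
j=7: r + 6k = 2189.194 → ⌈·⌉ = 2190
j=8: r + 7k = 2502.927333… → ⌈·⌉ = 2503
j=9: r + 8k = 2816.660666… → ⌈·⌉ = 2817
j=10: r + 9k = 3130.394 → ⌈·⌉ = 3131
j=11: r + 10k = 3444.127333… → ⌈·⌉ = 3445
j=12: r + 11k = 3757.860666… → ⌈·⌉ = 3758
j=13: r + 12k = 4071.594 → ⌈·⌉ = 4072
j=14: r + 13k = 4385.327333… → ⌈·⌉ = 4386
j=15: r + 14k = 4699.060666… → ⌈·⌉ = 4700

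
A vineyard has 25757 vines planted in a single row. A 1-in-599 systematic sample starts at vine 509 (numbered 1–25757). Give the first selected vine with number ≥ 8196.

8296

k = 599
Steps past start: ⌈(8196 − 509)/599⌉ = ⌈7687/599⌉ = 13
Selected vine: 509 + 13×599 = 8296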